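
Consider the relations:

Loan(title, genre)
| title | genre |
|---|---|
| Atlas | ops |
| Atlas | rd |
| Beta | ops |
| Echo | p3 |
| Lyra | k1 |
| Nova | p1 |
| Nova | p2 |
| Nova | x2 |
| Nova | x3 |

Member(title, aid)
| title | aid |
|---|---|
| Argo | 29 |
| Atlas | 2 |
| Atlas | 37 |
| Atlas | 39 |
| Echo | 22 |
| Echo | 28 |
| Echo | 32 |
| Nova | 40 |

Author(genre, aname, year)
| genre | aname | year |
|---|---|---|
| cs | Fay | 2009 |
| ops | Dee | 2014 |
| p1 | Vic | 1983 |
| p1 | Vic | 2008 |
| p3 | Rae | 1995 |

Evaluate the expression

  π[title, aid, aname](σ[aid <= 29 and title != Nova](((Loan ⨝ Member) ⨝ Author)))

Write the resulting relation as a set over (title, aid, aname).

{(Atlas, 2, Dee), (Echo, 22, Rae), (Echo, 28, Rae)}

Loan ⋈ Member (natural join on title): {(Atlas, ops, 2), (Atlas, ops, 37), (Atlas, ops, 39), (Atlas, rd, 2), (Atlas, rd, 37), (Atlas, rd, 39), (Echo, p3, 22), (Echo, p3, 28), (Echo, p3, 32), (Nova, p1, 40), (Nova, p2, 40), (Nova, x2, 40), (Nova, x3, 40)}
(Loan ⨝ Member) ⋈ Author (natural join on genre): {(Atlas, ops, 2, Dee, 2014), (Atlas, ops, 37, Dee, 2014), (Atlas, ops, 39, Dee, 2014), (Echo, p3, 22, Rae, 1995), (Echo, p3, 28, Rae, 1995), (Echo, p3, 32, Rae, 1995), (Nova, p1, 40, Vic, 1983), (Nova, p1, 40, Vic, 2008)}
Selection aid <= 29 and title != Nova: {(Atlas, ops, 2, Dee, 2014), (Echo, p3, 22, Rae, 1995), (Echo, p3, 28, Rae, 1995)}
Keep only column(s) title, aid, aname: {(Atlas, 2, Dee), (Echo, 22, Rae), (Echo, 28, Rae)}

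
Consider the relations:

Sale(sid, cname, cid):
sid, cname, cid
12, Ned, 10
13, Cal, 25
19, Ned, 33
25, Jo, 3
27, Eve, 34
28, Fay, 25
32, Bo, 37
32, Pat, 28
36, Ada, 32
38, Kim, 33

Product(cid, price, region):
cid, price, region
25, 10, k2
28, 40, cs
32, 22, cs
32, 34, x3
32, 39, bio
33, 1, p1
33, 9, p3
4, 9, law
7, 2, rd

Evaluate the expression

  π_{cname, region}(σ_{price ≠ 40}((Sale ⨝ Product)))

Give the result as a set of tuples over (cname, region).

Natural join on cid: {(13, Cal, 25, 10, k2), (19, Ned, 33, 1, p1), (19, Ned, 33, 9, p3), (28, Fay, 25, 10, k2), (32, Pat, 28, 40, cs), (36, Ada, 32, 22, cs), (36, Ada, 32, 34, x3), (36, Ada, 32, 39, bio), (38, Kim, 33, 1, p1), (38, Kim, 33, 9, p3)}
Filtering on price ≠ 40 leaves {(13, Cal, 25, 10, k2), (19, Ned, 33, 1, p1), (19, Ned, 33, 9, p3), (28, Fay, 25, 10, k2), (36, Ada, 32, 22, cs), (36, Ada, 32, 34, x3), (36, Ada, 32, 39, bio), (38, Kim, 33, 1, p1), (38, Kim, 33, 9, p3)}.
Keep only column(s) cname, region: {(Ada, bio), (Ada, cs), (Ada, x3), (Cal, k2), (Fay, k2), (Kim, p1), (Kim, p3), (Ned, p1), (Ned, p3)}

{(Ada, bio), (Ada, cs), (Ada, x3), (Cal, k2), (Fay, k2), (Kim, p1), (Kim, p3), (Ned, p1), (Ned, p3)}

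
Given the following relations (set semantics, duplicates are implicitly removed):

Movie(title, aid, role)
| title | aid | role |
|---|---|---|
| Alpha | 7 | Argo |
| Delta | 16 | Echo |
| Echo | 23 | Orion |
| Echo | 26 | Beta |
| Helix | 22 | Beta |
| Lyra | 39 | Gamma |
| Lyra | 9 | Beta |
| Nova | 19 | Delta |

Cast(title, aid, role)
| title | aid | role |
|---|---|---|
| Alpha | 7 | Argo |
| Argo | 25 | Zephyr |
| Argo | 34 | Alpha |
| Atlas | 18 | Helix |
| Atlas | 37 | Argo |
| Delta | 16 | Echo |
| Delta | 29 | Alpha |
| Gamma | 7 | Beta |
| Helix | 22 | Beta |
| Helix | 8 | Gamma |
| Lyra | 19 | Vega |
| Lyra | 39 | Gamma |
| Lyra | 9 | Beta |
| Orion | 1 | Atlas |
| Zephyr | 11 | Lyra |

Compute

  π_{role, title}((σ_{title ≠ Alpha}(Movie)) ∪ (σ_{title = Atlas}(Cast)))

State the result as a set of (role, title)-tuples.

{(Argo, Atlas), (Beta, Echo), (Beta, Helix), (Beta, Lyra), (Delta, Nova), (Echo, Delta), (Gamma, Lyra), (Helix, Atlas), (Orion, Echo)}

Apply σ_{title ≠ Alpha}; surviving tuples: {(Delta, 16, Echo), (Echo, 23, Orion), (Echo, 26, Beta), (Helix, 22, Beta), (Lyra, 39, Gamma), (Lyra, 9, Beta), (Nova, 19, Delta)}
Apply σ_{title = Atlas}; surviving tuples: {(Atlas, 18, Helix), (Atlas, 37, Argo)}
Set union of the two operands is {(Atlas, 18, Helix), (Atlas, 37, Argo), (Delta, 16, Echo), (Echo, 23, Orion), (Echo, 26, Beta), (Helix, 22, Beta), (Lyra, 39, Gamma), (Lyra, 9, Beta), (Nova, 19, Delta)}.
π[role, title]: project onto (role, title) → {(Argo, Atlas), (Beta, Echo), (Beta, Helix), (Beta, Lyra), (Delta, Nova), (Echo, Delta), (Gamma, Lyra), (Helix, Atlas), (Orion, Echo)}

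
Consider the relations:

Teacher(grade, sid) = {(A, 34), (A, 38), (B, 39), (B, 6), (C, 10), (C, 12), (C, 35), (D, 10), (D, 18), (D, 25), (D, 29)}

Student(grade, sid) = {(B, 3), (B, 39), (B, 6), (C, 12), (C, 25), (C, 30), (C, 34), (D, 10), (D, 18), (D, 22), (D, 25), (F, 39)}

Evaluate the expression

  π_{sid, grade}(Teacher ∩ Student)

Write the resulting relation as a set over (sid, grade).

Taking the intersection: {(B, 39), (B, 6), (C, 12), (D, 10), (D, 18), (D, 25)}
π[sid, grade]: project onto (sid, grade) → {(10, D), (12, C), (18, D), (25, D), (39, B), (6, B)}

{(10, D), (12, C), (18, D), (25, D), (39, B), (6, B)}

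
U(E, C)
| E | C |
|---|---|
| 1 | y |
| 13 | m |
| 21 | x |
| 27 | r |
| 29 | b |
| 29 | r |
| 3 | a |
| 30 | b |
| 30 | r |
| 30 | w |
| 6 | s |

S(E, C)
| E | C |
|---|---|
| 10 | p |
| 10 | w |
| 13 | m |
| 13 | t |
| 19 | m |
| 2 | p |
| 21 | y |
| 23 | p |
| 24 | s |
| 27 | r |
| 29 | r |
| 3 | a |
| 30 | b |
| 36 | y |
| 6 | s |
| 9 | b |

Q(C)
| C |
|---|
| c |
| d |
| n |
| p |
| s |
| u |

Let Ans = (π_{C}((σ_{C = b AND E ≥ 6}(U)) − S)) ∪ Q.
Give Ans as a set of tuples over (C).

Apply σ_{C = b AND E ≥ 6}; surviving tuples: {(29, b), (30, b)}
Taking the difference: {(29, b)}
π[C]: project onto (C) → {b}
Taking the union: {b, c, d, n, p, s, u}

{b, c, d, n, p, s, u}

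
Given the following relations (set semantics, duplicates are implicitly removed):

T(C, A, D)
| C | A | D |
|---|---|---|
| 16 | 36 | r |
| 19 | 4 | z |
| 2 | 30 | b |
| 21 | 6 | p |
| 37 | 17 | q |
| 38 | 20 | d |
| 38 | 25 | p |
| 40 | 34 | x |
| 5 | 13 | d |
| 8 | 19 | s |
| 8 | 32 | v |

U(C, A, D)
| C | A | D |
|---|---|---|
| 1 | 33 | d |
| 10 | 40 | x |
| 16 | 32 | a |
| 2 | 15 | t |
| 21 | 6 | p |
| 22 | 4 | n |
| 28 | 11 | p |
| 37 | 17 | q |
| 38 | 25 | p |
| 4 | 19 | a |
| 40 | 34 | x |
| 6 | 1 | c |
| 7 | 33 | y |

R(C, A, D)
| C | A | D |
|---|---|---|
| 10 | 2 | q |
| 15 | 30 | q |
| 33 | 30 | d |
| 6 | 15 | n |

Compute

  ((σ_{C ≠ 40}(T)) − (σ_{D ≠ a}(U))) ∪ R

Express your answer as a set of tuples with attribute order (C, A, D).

Apply σ_{C ≠ 40}; surviving tuples: {(16, 36, r), (19, 4, z), (2, 30, b), (21, 6, p), (37, 17, q), (38, 20, d), (38, 25, p), (5, 13, d), (8, 19, s), (8, 32, v)}
Apply σ_{D ≠ a}; surviving tuples: {(1, 33, d), (10, 40, x), (2, 15, t), (21, 6, p), (22, 4, n), (28, 11, p), (37, 17, q), (38, 25, p), (40, 34, x), (6, 1, c), (7, 33, y)}
Set difference of the two operands is {(16, 36, r), (19, 4, z), (2, 30, b), (38, 20, d), (5, 13, d), (8, 19, s), (8, 32, v)}.
Set union of the two operands is {(10, 2, q), (15, 30, q), (16, 36, r), (19, 4, z), (2, 30, b), (33, 30, d), (38, 20, d), (5, 13, d), (6, 15, n), (8, 19, s), (8, 32, v)}.

{(10, 2, q), (15, 30, q), (16, 36, r), (19, 4, z), (2, 30, b), (33, 30, d), (38, 20, d), (5, 13, d), (6, 15, n), (8, 19, s), (8, 32, v)}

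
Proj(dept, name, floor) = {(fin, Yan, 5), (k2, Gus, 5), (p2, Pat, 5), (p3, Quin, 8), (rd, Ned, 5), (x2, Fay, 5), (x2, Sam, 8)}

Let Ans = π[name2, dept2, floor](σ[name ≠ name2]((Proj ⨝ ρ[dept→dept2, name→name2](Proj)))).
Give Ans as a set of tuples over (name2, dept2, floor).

{(Fay, x2, 5), (Gus, k2, 5), (Ned, rd, 5), (Pat, p2, 5), (Quin, p3, 8), (Sam, x2, 8), (Yan, fin, 5)}

ρ[dept→dept2, name→name2]: schema becomes (dept2, name2, floor); tuples unchanged.
Proj ⋈ ρ[dept→dept2, name→name2](Proj) (natural join on floor): {(fin, Yan, 5, fin, Yan), (fin, Yan, 5, k2, Gus), (fin, Yan, 5, p2, Pat), (fin, Yan, 5, rd, Ned), (fin, Yan, 5, x2, Fay), (k2, Gus, 5, fin, Yan), (k2, Gus, 5, k2, Gus), (k2, Gus, 5, p2, Pat), (k2, Gus, 5, rd, Ned), (k2, Gus, 5, x2, Fay), (p2, Pat, 5, fin, Yan), (p2, Pat, 5, k2, Gus), (p2, Pat, 5, p2, Pat), (p2, Pat, 5, rd, Ned), (p2, Pat, 5, x2, Fay), (p3, Quin, 8, p3, Quin), (p3, Quin, 8, x2, Sam), (rd, Ned, 5, fin, Yan), (rd, Ned, 5, k2, Gus), (rd, Ned, 5, p2, Pat), (rd, Ned, 5, rd, Ned), (rd, Ned, 5, x2, Fay), (x2, Fay, 5, fin, Yan), (x2, Fay, 5, k2, Gus), (x2, Fay, 5, p2, Pat), (x2, Fay, 5, rd, Ned), (x2, Fay, 5, x2, Fay), (x2, Sam, 8, p3, Quin), (x2, Sam, 8, x2, Sam)}
Selection name ≠ name2: {(fin, Yan, 5, k2, Gus), (fin, Yan, 5, p2, Pat), (fin, Yan, 5, rd, Ned), (fin, Yan, 5, x2, Fay), (k2, Gus, 5, fin, Yan), (k2, Gus, 5, p2, Pat), (k2, Gus, 5, rd, Ned), (k2, Gus, 5, x2, Fay), (p2, Pat, 5, fin, Yan), (p2, Pat, 5, k2, Gus), (p2, Pat, 5, rd, Ned), (p2, Pat, 5, x2, Fay), (p3, Quin, 8, x2, Sam), (rd, Ned, 5, fin, Yan), (rd, Ned, 5, k2, Gus), (rd, Ned, 5, p2, Pat), (rd, Ned, 5, x2, Fay), (x2, Fay, 5, fin, Yan), (x2, Fay, 5, k2, Gus), (x2, Fay, 5, p2, Pat), (x2, Fay, 5, rd, Ned), (x2, Sam, 8, p3, Quin)}
π_{name2, dept2, floor} gives {(Fay, x2, 5), (Gus, k2, 5), (Ned, rd, 5), (Pat, p2, 5), (Quin, p3, 8), (Sam, x2, 8), (Yan, fin, 5)} (15 duplicate(s) eliminated).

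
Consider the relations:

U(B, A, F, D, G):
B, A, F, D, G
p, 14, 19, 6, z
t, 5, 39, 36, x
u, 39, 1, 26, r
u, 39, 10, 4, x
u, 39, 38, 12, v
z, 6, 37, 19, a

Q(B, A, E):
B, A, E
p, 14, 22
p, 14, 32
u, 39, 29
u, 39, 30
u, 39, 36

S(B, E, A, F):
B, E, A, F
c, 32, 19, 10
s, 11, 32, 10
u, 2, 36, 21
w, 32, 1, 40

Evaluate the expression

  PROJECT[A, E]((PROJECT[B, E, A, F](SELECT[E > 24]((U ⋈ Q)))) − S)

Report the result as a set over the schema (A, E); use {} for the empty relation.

{(14, 32), (39, 29), (39, 30), (39, 36)}

Natural join on B, A: {(p, 14, 19, 6, z, 22), (p, 14, 19, 6, z, 32), (u, 39, 1, 26, r, 29), (u, 39, 1, 26, r, 30), (u, 39, 1, 26, r, 36), (u, 39, 10, 4, x, 29), (u, 39, 10, 4, x, 30), (u, 39, 10, 4, x, 36), (u, 39, 38, 12, v, 29), (u, 39, 38, 12, v, 30), (u, 39, 38, 12, v, 36)}
Selection E > 24: {(p, 14, 19, 6, z, 32), (u, 39, 1, 26, r, 29), (u, 39, 1, 26, r, 30), (u, 39, 1, 26, r, 36), (u, 39, 10, 4, x, 29), (u, 39, 10, 4, x, 30), (u, 39, 10, 4, x, 36), (u, 39, 38, 12, v, 29), (u, 39, 38, 12, v, 30), (u, 39, 38, 12, v, 36)}
Projecting to B, E, A, F: {(p, 32, 14, 19), (u, 29, 39, 1), (u, 29, 39, 10), (u, 29, 39, 38), (u, 30, 39, 1), (u, 30, 39, 10), (u, 30, 39, 38), (u, 36, 39, 1), (u, 36, 39, 10), (u, 36, 39, 38)}
Set difference of the two operands is {(p, 32, 14, 19), (u, 29, 39, 1), (u, 29, 39, 10), (u, 29, 39, 38), (u, 30, 39, 1), (u, 30, 39, 10), (u, 30, 39, 38), (u, 36, 39, 1), (u, 36, 39, 10), (u, 36, 39, 38)}.
Projecting to A, E (6 duplicate(s) eliminated): {(14, 32), (39, 29), (39, 30), (39, 36)}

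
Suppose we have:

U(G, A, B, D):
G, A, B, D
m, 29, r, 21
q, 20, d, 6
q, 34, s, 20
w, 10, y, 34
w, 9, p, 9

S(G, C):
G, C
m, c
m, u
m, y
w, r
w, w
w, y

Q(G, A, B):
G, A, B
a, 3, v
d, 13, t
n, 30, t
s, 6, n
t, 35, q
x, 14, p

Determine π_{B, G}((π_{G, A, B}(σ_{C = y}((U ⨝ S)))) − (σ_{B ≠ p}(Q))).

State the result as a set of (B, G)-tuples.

Joining U and S on G yields {(m, 29, r, 21, c), (m, 29, r, 21, u), (m, 29, r, 21, y), (w, 10, y, 34, r), (w, 10, y, 34, w), (w, 10, y, 34, y), (w, 9, p, 9, r), (w, 9, p, 9, w), (w, 9, p, 9, y)}.
Apply σ_{C = y}; surviving tuples: {(m, 29, r, 21, y), (w, 10, y, 34, y), (w, 9, p, 9, y)}
π_{G, A, B} gives {(m, 29, r), (w, 10, y), (w, 9, p)}.
Apply σ_{B ≠ p}; surviving tuples: {(a, 3, v), (d, 13, t), (n, 30, t), (s, 6, n), (t, 35, q)}
Taking the difference: {(m, 29, r), (w, 10, y), (w, 9, p)}
π_{B, G} gives {(p, w), (r, m), (y, w)}.

{(p, w), (r, m), (y, w)}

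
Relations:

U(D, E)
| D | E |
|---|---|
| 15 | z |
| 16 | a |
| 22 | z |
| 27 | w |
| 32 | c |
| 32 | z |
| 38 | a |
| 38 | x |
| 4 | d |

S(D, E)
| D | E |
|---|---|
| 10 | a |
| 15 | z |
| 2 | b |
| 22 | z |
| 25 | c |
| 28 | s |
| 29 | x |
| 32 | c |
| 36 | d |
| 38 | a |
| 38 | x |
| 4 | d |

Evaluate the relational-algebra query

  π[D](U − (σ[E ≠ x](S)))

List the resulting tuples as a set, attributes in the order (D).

Apply σ_{E ≠ x}; surviving tuples: {(10, a), (15, z), (2, b), (22, z), (25, c), (28, s), (32, c), (36, d), (38, a), (4, d)}
Set difference of the two operands is {(16, a), (27, w), (32, z), (38, x)}.
Projecting to D: {16, 27, 32, 38}

{16, 27, 32, 38}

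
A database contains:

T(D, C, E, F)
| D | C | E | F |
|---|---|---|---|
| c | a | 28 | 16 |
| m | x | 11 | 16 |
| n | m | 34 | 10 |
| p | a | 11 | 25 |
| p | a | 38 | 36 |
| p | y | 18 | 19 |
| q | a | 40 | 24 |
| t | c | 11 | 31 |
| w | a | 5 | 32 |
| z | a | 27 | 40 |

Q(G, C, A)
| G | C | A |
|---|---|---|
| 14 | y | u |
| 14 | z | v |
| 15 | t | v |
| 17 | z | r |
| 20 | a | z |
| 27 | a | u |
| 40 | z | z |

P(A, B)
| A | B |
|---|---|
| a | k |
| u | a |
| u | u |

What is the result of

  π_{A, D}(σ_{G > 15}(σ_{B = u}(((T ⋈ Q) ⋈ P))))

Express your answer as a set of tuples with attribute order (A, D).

{(u, c), (u, p), (u, q), (u, w), (u, z)}

Joining T and Q on C yields {(c, a, 28, 16, 20, z), (c, a, 28, 16, 27, u), (p, a, 11, 25, 20, z), (p, a, 11, 25, 27, u), (p, a, 38, 36, 20, z), (p, a, 38, 36, 27, u), (p, y, 18, 19, 14, u), (q, a, 40, 24, 20, z), (q, a, 40, 24, 27, u), (w, a, 5, 32, 20, z), (w, a, 5, 32, 27, u), (z, a, 27, 40, 20, z), (z, a, 27, 40, 27, u)}.
Joining (T ⋈ Q) and P on A yields {(c, a, 28, 16, 27, u, a), (c, a, 28, 16, 27, u, u), (p, a, 11, 25, 27, u, a), (p, a, 11, 25, 27, u, u), (p, a, 38, 36, 27, u, a), (p, a, 38, 36, 27, u, u), (p, y, 18, 19, 14, u, a), (p, y, 18, 19, 14, u, u), (q, a, 40, 24, 27, u, a), (q, a, 40, 24, 27, u, u), (w, a, 5, 32, 27, u, a), (w, a, 5, 32, 27, u, u), (z, a, 27, 40, 27, u, a), (z, a, 27, 40, 27, u, u)}.
Apply σ_{B = u}; surviving tuples: {(c, a, 28, 16, 27, u, u), (p, a, 11, 25, 27, u, u), (p, a, 38, 36, 27, u, u), (p, y, 18, 19, 14, u, u), (q, a, 40, 24, 27, u, u), (w, a, 5, 32, 27, u, u), (z, a, 27, 40, 27, u, u)}
Apply σ_{G > 15}; surviving tuples: {(c, a, 28, 16, 27, u, u), (p, a, 11, 25, 27, u, u), (p, a, 38, 36, 27, u, u), (q, a, 40, 24, 27, u, u), (w, a, 5, 32, 27, u, u), (z, a, 27, 40, 27, u, u)}
π_{A, D} gives {(u, c), (u, p), (u, q), (u, w), (u, z)} (1 duplicate(s) eliminated).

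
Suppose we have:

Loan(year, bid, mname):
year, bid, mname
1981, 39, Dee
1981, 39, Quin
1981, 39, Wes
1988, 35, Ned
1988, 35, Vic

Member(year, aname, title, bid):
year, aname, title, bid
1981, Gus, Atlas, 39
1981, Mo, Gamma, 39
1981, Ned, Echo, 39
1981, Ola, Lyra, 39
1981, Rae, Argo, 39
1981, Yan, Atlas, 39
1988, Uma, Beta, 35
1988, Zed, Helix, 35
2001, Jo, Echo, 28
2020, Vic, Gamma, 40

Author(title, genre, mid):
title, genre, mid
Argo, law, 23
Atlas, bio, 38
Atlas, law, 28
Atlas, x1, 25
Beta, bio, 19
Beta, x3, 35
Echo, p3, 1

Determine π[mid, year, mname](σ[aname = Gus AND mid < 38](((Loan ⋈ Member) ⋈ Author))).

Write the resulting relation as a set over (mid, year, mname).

Natural join on year, bid: {(1981, 39, Dee, Gus, Atlas), (1981, 39, Dee, Mo, Gamma), (1981, 39, Dee, Ned, Echo), (1981, 39, Dee, Ola, Lyra), (1981, 39, Dee, Rae, Argo), (1981, 39, Dee, Yan, Atlas), (1981, 39, Quin, Gus, Atlas), (1981, 39, Quin, Mo, Gamma), (1981, 39, Quin, Ned, Echo), (1981, 39, Quin, Ola, Lyra), (1981, 39, Quin, Rae, Argo), (1981, 39, Quin, Yan, Atlas), (1981, 39, Wes, Gus, Atlas), (1981, 39, Wes, Mo, Gamma), (1981, 39, Wes, Ned, Echo), (1981, 39, Wes, Ola, Lyra), (1981, 39, Wes, Rae, Argo), (1981, 39, Wes, Yan, Atlas), (1988, 35, Ned, Uma, Beta), (1988, 35, Ned, Zed, Helix), (1988, 35, Vic, Uma, Beta), (1988, 35, Vic, Zed, Helix)}
Natural join on title: {(1981, 39, Dee, Gus, Atlas, bio, 38), (1981, 39, Dee, Gus, Atlas, law, 28), (1981, 39, Dee, Gus, Atlas, x1, 25), (1981, 39, Dee, Ned, Echo, p3, 1), (1981, 39, Dee, Rae, Argo, law, 23), (1981, 39, Dee, Yan, Atlas, bio, 38), (1981, 39, Dee, Yan, Atlas, law, 28), (1981, 39, Dee, Yan, Atlas, x1, 25), (1981, 39, Quin, Gus, Atlas, bio, 38), (1981, 39, Quin, Gus, Atlas, law, 28), (1981, 39, Quin, Gus, Atlas, x1, 25), (1981, 39, Quin, Ned, Echo, p3, 1), (1981, 39, Quin, Rae, Argo, law, 23), (1981, 39, Quin, Yan, Atlas, bio, 38), (1981, 39, Quin, Yan, Atlas, law, 28), (1981, 39, Quin, Yan, Atlas, x1, 25), (1981, 39, Wes, Gus, Atlas, bio, 38), (1981, 39, Wes, Gus, Atlas, law, 28), (1981, 39, Wes, Gus, Atlas, x1, 25), (1981, 39, Wes, Ned, Echo, p3, 1), (1981, 39, Wes, Rae, Argo, law, 23), (1981, 39, Wes, Yan, Atlas, bio, 38), (1981, 39, Wes, Yan, Atlas, law, 28), (1981, 39, Wes, Yan, Atlas, x1, 25), (1988, 35, Ned, Uma, Beta, bio, 19), (1988, 35, Ned, Uma, Beta, x3, 35), (1988, 35, Vic, Uma, Beta, bio, 19), (1988, 35, Vic, Uma, Beta, x3, 35)}
Filtering on aname = Gus AND mid < 38 leaves {(1981, 39, Dee, Gus, Atlas, law, 28), (1981, 39, Dee, Gus, Atlas, x1, 25), (1981, 39, Quin, Gus, Atlas, law, 28), (1981, 39, Quin, Gus, Atlas, x1, 25), (1981, 39, Wes, Gus, Atlas, law, 28), (1981, 39, Wes, Gus, Atlas, x1, 25)}.
Projecting to mid, year, mname: {(25, 1981, Dee), (25, 1981, Quin), (25, 1981, Wes), (28, 1981, Dee), (28, 1981, Quin), (28, 1981, Wes)}

{(25, 1981, Dee), (25, 1981, Quin), (25, 1981, Wes), (28, 1981, Dee), (28, 1981, Quin), (28, 1981, Wes)}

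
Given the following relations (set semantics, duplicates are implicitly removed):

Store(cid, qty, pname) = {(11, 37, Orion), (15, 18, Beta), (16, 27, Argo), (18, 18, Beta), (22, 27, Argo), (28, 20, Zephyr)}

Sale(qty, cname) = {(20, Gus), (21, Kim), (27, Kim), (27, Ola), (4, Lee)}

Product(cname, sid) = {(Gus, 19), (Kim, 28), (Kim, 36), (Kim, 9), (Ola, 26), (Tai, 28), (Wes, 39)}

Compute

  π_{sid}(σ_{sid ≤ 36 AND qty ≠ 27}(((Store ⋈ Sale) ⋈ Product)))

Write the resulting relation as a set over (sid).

{19}

Natural join on qty: {(16, 27, Argo, Kim), (16, 27, Argo, Ola), (22, 27, Argo, Kim), (22, 27, Argo, Ola), (28, 20, Zephyr, Gus)}
Natural join on cname: {(16, 27, Argo, Kim, 28), (16, 27, Argo, Kim, 36), (16, 27, Argo, Kim, 9), (16, 27, Argo, Ola, 26), (22, 27, Argo, Kim, 28), (22, 27, Argo, Kim, 36), (22, 27, Argo, Kim, 9), (22, 27, Argo, Ola, 26), (28, 20, Zephyr, Gus, 19)}
Selection sid ≤ 36 AND qty ≠ 27: {(28, 20, Zephyr, Gus, 19)}
Keep only column(s) sid: {19}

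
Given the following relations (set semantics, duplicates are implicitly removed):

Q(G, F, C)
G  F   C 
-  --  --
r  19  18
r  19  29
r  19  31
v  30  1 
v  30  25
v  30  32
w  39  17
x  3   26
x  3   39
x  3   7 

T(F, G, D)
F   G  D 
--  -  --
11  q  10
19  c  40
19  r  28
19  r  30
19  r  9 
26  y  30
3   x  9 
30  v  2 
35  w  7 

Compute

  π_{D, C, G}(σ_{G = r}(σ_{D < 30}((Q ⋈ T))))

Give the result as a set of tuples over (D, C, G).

Q ⋈ T (natural join on G, F): {(r, 19, 18, 28), (r, 19, 18, 30), (r, 19, 18, 9), (r, 19, 29, 28), (r, 19, 29, 30), (r, 19, 29, 9), (r, 19, 31, 28), (r, 19, 31, 30), (r, 19, 31, 9), (v, 30, 1, 2), (v, 30, 25, 2), (v, 30, 32, 2), (x, 3, 26, 9), (x, 3, 39, 9), (x, 3, 7, 9)}
Filtering on D < 30 leaves {(r, 19, 18, 28), (r, 19, 18, 9), (r, 19, 29, 28), (r, 19, 29, 9), (r, 19, 31, 28), (r, 19, 31, 9), (v, 30, 1, 2), (v, 30, 25, 2), (v, 30, 32, 2), (x, 3, 26, 9), (x, 3, 39, 9), (x, 3, 7, 9)}.
Filtering on G = r leaves {(r, 19, 18, 28), (r, 19, 18, 9), (r, 19, 29, 28), (r, 19, 29, 9), (r, 19, 31, 28), (r, 19, 31, 9)}.
Projecting to D, C, G: {(28, 18, r), (28, 29, r), (28, 31, r), (9, 18, r), (9, 29, r), (9, 31, r)}

{(28, 18, r), (28, 29, r), (28, 31, r), (9, 18, r), (9, 29, r), (9, 31, r)}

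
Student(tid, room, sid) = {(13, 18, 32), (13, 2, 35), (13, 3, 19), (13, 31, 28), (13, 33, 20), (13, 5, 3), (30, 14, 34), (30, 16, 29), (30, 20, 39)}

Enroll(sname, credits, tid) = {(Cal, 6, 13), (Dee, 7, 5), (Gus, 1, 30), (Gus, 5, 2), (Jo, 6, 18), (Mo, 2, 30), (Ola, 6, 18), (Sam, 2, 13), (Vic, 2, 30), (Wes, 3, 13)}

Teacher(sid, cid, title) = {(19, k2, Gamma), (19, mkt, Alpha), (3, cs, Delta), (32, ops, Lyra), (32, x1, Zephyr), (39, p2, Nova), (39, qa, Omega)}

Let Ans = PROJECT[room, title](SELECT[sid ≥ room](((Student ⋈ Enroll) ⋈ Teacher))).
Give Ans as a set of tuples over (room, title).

{(18, Lyra), (18, Zephyr), (20, Nova), (20, Omega), (3, Alpha), (3, Gamma)}

Joining Student and Enroll on tid yields {(13, 18, 32, Cal, 6), (13, 18, 32, Sam, 2), (13, 18, 32, Wes, 3), (13, 2, 35, Cal, 6), (13, 2, 35, Sam, 2), (13, 2, 35, Wes, 3), (13, 3, 19, Cal, 6), (13, 3, 19, Sam, 2), (13, 3, 19, Wes, 3), (13, 31, 28, Cal, 6), (13, 31, 28, Sam, 2), (13, 31, 28, Wes, 3), (13, 33, 20, Cal, 6), (13, 33, 20, Sam, 2), (13, 33, 20, Wes, 3), (13, 5, 3, Cal, 6), (13, 5, 3, Sam, 2), (13, 5, 3, Wes, 3), (30, 14, 34, Gus, 1), (30, 14, 34, Mo, 2), (30, 14, 34, Vic, 2), (30, 16, 29, Gus, 1), (30, 16, 29, Mo, 2), (30, 16, 29, Vic, 2), (30, 20, 39, Gus, 1), (30, 20, 39, Mo, 2), (30, 20, 39, Vic, 2)}.
Joining (Student ⋈ Enroll) and Teacher on sid yields {(13, 18, 32, Cal, 6, ops, Lyra), (13, 18, 32, Cal, 6, x1, Zephyr), (13, 18, 32, Sam, 2, ops, Lyra), (13, 18, 32, Sam, 2, x1, Zephyr), (13, 18, 32, Wes, 3, ops, Lyra), (13, 18, 32, Wes, 3, x1, Zephyr), (13, 3, 19, Cal, 6, k2, Gamma), (13, 3, 19, Cal, 6, mkt, Alpha), (13, 3, 19, Sam, 2, k2, Gamma), (13, 3, 19, Sam, 2, mkt, Alpha), (13, 3, 19, Wes, 3, k2, Gamma), (13, 3, 19, Wes, 3, mkt, Alpha), (13, 5, 3, Cal, 6, cs, Delta), (13, 5, 3, Sam, 2, cs, Delta), (13, 5, 3, Wes, 3, cs, Delta), (30, 20, 39, Gus, 1, p2, Nova), (30, 20, 39, Gus, 1, qa, Omega), (30, 20, 39, Mo, 2, p2, Nova), (30, 20, 39, Mo, 2, qa, Omega), (30, 20, 39, Vic, 2, p2, Nova), (30, 20, 39, Vic, 2, qa, Omega)}.
σ[sid ≥ room]: keep tuples satisfying sid ≥ room → {(13, 18, 32, Cal, 6, ops, Lyra), (13, 18, 32, Cal, 6, x1, Zephyr), (13, 18, 32, Sam, 2, ops, Lyra), (13, 18, 32, Sam, 2, x1, Zephyr), (13, 18, 32, Wes, 3, ops, Lyra), (13, 18, 32, Wes, 3, x1, Zephyr), (13, 3, 19, Cal, 6, k2, Gamma), (13, 3, 19, Cal, 6, mkt, Alpha), (13, 3, 19, Sam, 2, k2, Gamma), (13, 3, 19, Sam, 2, mkt, Alpha), (13, 3, 19, Wes, 3, k2, Gamma), (13, 3, 19, Wes, 3, mkt, Alpha), (30, 20, 39, Gus, 1, p2, Nova), (30, 20, 39, Gus, 1, qa, Omega), (30, 20, 39, Mo, 2, p2, Nova), (30, 20, 39, Mo, 2, qa, Omega), (30, 20, 39, Vic, 2, p2, Nova), (30, 20, 39, Vic, 2, qa, Omega)}
π_{room, title} gives {(18, Lyra), (18, Zephyr), (20, Nova), (20, Omega), (3, Alpha), (3, Gamma)} (12 duplicate(s) eliminated).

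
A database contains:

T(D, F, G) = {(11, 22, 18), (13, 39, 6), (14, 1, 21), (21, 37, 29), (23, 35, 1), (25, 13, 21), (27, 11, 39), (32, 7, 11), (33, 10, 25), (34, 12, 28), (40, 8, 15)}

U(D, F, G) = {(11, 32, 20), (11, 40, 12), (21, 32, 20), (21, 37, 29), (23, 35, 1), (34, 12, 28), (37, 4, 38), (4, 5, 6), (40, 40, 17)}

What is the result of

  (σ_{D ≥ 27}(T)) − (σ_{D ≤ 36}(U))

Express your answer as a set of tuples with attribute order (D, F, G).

Filtering on D ≥ 27 leaves {(27, 11, 39), (32, 7, 11), (33, 10, 25), (34, 12, 28), (40, 8, 15)}.
Filtering on D ≤ 36 leaves {(11, 32, 20), (11, 40, 12), (21, 32, 20), (21, 37, 29), (23, 35, 1), (34, 12, 28), (4, 5, 6)}.
Taking the difference: {(27, 11, 39), (32, 7, 11), (33, 10, 25), (40, 8, 15)}

{(27, 11, 39), (32, 7, 11), (33, 10, 25), (40, 8, 15)}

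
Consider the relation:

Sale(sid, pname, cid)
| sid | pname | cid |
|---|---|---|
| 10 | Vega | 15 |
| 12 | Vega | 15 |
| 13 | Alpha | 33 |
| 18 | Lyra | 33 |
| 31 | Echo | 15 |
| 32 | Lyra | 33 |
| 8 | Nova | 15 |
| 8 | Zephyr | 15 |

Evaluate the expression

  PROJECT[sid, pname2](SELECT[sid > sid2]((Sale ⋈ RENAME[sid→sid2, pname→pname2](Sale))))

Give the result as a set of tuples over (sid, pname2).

ρ[sid→sid2, pname→pname2]: schema becomes (sid2, pname2, cid); tuples unchanged.
Natural join on cid: {(10, Vega, 15, 10, Vega), (10, Vega, 15, 12, Vega), (10, Vega, 15, 31, Echo), (10, Vega, 15, 8, Nova), (10, Vega, 15, 8, Zephyr), (12, Vega, 15, 10, Vega), (12, Vega, 15, 12, Vega), (12, Vega, 15, 31, Echo), (12, Vega, 15, 8, Nova), (12, Vega, 15, 8, Zephyr), (13, Alpha, 33, 13, Alpha), (13, Alpha, 33, 18, Lyra), (13, Alpha, 33, 32, Lyra), (18, Lyra, 33, 13, Alpha), (18, Lyra, 33, 18, Lyra), (18, Lyra, 33, 32, Lyra), (31, Echo, 15, 10, Vega), (31, Echo, 15, 12, Vega), (31, Echo, 15, 31, Echo), (31, Echo, 15, 8, Nova), (31, Echo, 15, 8, Zephyr), (32, Lyra, 33, 13, Alpha), (32, Lyra, 33, 18, Lyra), (32, Lyra, 33, 32, Lyra), (8, Nova, 15, 10, Vega), (8, Nova, 15, 12, Vega), (8, Nova, 15, 31, Echo), (8, Nova, 15, 8, Nova), (8, Nova, 15, 8, Zephyr), (8, Zephyr, 15, 10, Vega), (8, Zephyr, 15, 12, Vega), (8, Zephyr, 15, 31, Echo), (8, Zephyr, 15, 8, Nova), (8, Zephyr, 15, 8, Zephyr)}
Apply σ_{sid > sid2}; surviving tuples: {(10, Vega, 15, 8, Nova), (10, Vega, 15, 8, Zephyr), (12, Vega, 15, 10, Vega), (12, Vega, 15, 8, Nova), (12, Vega, 15, 8, Zephyr), (18, Lyra, 33, 13, Alpha), (31, Echo, 15, 10, Vega), (31, Echo, 15, 12, Vega), (31, Echo, 15, 8, Nova), (31, Echo, 15, 8, Zephyr), (32, Lyra, 33, 13, Alpha), (32, Lyra, 33, 18, Lyra)}
Keep only column(s) sid, pname2 (1 duplicate(s) eliminated): {(10, Nova), (10, Zephyr), (12, Nova), (12, Vega), (12, Zephyr), (18, Alpha), (31, Nova), (31, Vega), (31, Zephyr), (32, Alpha), (32, Lyra)}

{(10, Nova), (10, Zephyr), (12, Nova), (12, Vega), (12, Zephyr), (18, Alpha), (31, Nova), (31, Vega), (31, Zephyr), (32, Alpha), (32, Lyra)}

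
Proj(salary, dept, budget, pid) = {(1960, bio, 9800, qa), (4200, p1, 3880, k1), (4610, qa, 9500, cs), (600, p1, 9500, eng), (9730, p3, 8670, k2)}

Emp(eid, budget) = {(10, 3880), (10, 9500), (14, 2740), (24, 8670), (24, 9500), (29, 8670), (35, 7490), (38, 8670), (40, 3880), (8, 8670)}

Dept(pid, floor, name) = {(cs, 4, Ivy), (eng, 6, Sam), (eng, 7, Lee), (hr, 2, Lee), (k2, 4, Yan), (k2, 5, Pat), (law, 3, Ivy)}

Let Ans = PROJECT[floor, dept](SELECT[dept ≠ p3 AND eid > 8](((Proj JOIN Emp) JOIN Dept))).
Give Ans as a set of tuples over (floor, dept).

Natural join on budget: {(4200, p1, 3880, k1, 10), (4200, p1, 3880, k1, 40), (4610, qa, 9500, cs, 10), (4610, qa, 9500, cs, 24), (600, p1, 9500, eng, 10), (600, p1, 9500, eng, 24), (9730, p3, 8670, k2, 24), (9730, p3, 8670, k2, 29), (9730, p3, 8670, k2, 38), (9730, p3, 8670, k2, 8)}
Natural join on pid: {(4610, qa, 9500, cs, 10, 4, Ivy), (4610, qa, 9500, cs, 24, 4, Ivy), (600, p1, 9500, eng, 10, 6, Sam), (600, p1, 9500, eng, 10, 7, Lee), (600, p1, 9500, eng, 24, 6, Sam), (600, p1, 9500, eng, 24, 7, Lee), (9730, p3, 8670, k2, 24, 4, Yan), (9730, p3, 8670, k2, 24, 5, Pat), (9730, p3, 8670, k2, 29, 4, Yan), (9730, p3, 8670, k2, 29, 5, Pat), (9730, p3, 8670, k2, 38, 4, Yan), (9730, p3, 8670, k2, 38, 5, Pat), (9730, p3, 8670, k2, 8, 4, Yan), (9730, p3, 8670, k2, 8, 5, Pat)}
Filtering on dept ≠ p3 AND eid > 8 leaves {(4610, qa, 9500, cs, 10, 4, Ivy), (4610, qa, 9500, cs, 24, 4, Ivy), (600, p1, 9500, eng, 10, 6, Sam), (600, p1, 9500, eng, 10, 7, Lee), (600, p1, 9500, eng, 24, 6, Sam), (600, p1, 9500, eng, 24, 7, Lee)}.
Projecting to floor, dept (3 duplicate(s) eliminated): {(4, qa), (6, p1), (7, p1)}

{(4, qa), (6, p1), (7, p1)}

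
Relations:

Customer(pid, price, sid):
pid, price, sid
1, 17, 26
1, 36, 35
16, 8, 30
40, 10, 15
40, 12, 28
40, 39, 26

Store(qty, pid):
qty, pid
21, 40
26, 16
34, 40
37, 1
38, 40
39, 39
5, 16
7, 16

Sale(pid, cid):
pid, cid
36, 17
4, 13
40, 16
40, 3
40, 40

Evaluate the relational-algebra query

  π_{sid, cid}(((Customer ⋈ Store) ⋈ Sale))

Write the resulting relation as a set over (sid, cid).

Customer ⋈ Store (natural join on pid): {(1, 17, 26, 37), (1, 36, 35, 37), (16, 8, 30, 26), (16, 8, 30, 5), (16, 8, 30, 7), (40, 10, 15, 21), (40, 10, 15, 34), (40, 10, 15, 38), (40, 12, 28, 21), (40, 12, 28, 34), (40, 12, 28, 38), (40, 39, 26, 21), (40, 39, 26, 34), (40, 39, 26, 38)}
(Customer ⋈ Store) ⋈ Sale (natural join on pid): {(40, 10, 15, 21, 16), (40, 10, 15, 21, 3), (40, 10, 15, 21, 40), (40, 10, 15, 34, 16), (40, 10, 15, 34, 3), (40, 10, 15, 34, 40), (40, 10, 15, 38, 16), (40, 10, 15, 38, 3), (40, 10, 15, 38, 40), (40, 12, 28, 21, 16), (40, 12, 28, 21, 3), (40, 12, 28, 21, 40), (40, 12, 28, 34, 16), (40, 12, 28, 34, 3), (40, 12, 28, 34, 40), (40, 12, 28, 38, 16), (40, 12, 28, 38, 3), (40, 12, 28, 38, 40), (40, 39, 26, 21, 16), (40, 39, 26, 21, 3), (40, 39, 26, 21, 40), (40, 39, 26, 34, 16), (40, 39, 26, 34, 3), (40, 39, 26, 34, 40), (40, 39, 26, 38, 16), (40, 39, 26, 38, 3), (40, 39, 26, 38, 40)}
π_{sid, cid} gives {(15, 16), (15, 3), (15, 40), (26, 16), (26, 3), (26, 40), (28, 16), (28, 3), (28, 40)} (18 duplicate(s) eliminated).

{(15, 16), (15, 3), (15, 40), (26, 16), (26, 3), (26, 40), (28, 16), (28, 3), (28, 40)}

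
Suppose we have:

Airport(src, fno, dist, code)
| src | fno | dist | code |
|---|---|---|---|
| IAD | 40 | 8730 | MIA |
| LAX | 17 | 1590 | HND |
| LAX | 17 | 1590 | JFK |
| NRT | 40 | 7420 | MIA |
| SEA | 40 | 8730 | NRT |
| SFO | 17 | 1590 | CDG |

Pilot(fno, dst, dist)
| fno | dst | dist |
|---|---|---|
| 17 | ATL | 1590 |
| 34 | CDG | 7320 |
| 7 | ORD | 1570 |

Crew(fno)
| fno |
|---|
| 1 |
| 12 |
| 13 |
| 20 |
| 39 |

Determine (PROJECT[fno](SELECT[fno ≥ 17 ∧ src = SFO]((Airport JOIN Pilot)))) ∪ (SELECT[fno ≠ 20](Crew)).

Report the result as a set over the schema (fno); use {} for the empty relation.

Natural join on fno, dist: {(LAX, 17, 1590, HND, ATL), (LAX, 17, 1590, JFK, ATL), (SFO, 17, 1590, CDG, ATL)}
Selection fno ≥ 17 ∧ src = SFO: {(SFO, 17, 1590, CDG, ATL)}
Keep only column(s) fno: {17}
Selection fno ≠ 20: {1, 12, 13, 39}
Set union of the two operands is {1, 12, 13, 17, 39}.

{1, 12, 13, 17, 39}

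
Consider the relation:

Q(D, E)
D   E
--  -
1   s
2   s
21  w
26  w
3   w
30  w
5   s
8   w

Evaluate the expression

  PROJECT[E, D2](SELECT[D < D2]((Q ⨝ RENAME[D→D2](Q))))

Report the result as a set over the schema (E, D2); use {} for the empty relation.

ρ[D→D2]: schema becomes (D2, E); tuples unchanged.
Natural join on E: {(1, s, 1), (1, s, 2), (1, s, 5), (2, s, 1), (2, s, 2), (2, s, 5), (21, w, 21), (21, w, 26), (21, w, 3), (21, w, 30), (21, w, 8), (26, w, 21), (26, w, 26), (26, w, 3), (26, w, 30), (26, w, 8), (3, w, 21), (3, w, 26), (3, w, 3), (3, w, 30), (3, w, 8), (30, w, 21), (30, w, 26), (30, w, 3), (30, w, 30), (30, w, 8), (5, s, 1), (5, s, 2), (5, s, 5), (8, w, 21), (8, w, 26), (8, w, 3), (8, w, 30), (8, w, 8)}
Selection D < D2: {(1, s, 2), (1, s, 5), (2, s, 5), (21, w, 26), (21, w, 30), (26, w, 30), (3, w, 21), (3, w, 26), (3, w, 30), (3, w, 8), (8, w, 21), (8, w, 26), (8, w, 30)}
π[E, D2]: project onto (E, D2) (7 duplicate(s) eliminated) → {(s, 2), (s, 5), (w, 21), (w, 26), (w, 30), (w, 8)}

{(s, 2), (s, 5), (w, 21), (w, 26), (w, 30), (w, 8)}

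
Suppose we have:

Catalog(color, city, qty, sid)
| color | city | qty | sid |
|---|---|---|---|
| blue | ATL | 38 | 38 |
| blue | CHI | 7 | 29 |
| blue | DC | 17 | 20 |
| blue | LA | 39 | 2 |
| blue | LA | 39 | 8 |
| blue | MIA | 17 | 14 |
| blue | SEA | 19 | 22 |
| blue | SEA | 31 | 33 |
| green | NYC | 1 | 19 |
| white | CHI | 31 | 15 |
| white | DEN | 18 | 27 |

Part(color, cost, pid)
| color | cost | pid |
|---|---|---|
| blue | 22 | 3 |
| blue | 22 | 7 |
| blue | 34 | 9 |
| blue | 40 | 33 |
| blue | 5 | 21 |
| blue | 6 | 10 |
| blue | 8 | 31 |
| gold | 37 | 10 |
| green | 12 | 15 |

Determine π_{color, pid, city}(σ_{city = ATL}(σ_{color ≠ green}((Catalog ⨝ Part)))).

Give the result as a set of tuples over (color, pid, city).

Catalog ⋈ Part (natural join on color): {(blue, ATL, 38, 38, 22, 3), (blue, ATL, 38, 38, 22, 7), (blue, ATL, 38, 38, 34, 9), (blue, ATL, 38, 38, 40, 33), (blue, ATL, 38, 38, 5, 21), (blue, ATL, 38, 38, 6, 10), (blue, ATL, 38, 38, 8, 31), (blue, CHI, 7, 29, 22, 3), (blue, CHI, 7, 29, 22, 7), (blue, CHI, 7, 29, 34, 9), (blue, CHI, 7, 29, 40, 33), (blue, CHI, 7, 29, 5, 21), (blue, CHI, 7, 29, 6, 10), (blue, CHI, 7, 29, 8, 31), (blue, DC, 17, 20, 22, 3), (blue, DC, 17, 20, 22, 7), (blue, DC, 17, 20, 34, 9), (blue, DC, 17, 20, 40, 33), (blue, DC, 17, 20, 5, 21), (blue, DC, 17, 20, 6, 10), (blue, DC, 17, 20, 8, 31), (blue, LA, 39, 2, 22, 3), (blue, LA, 39, 2, 22, 7), (blue, LA, 39, 2, 34, 9), (blue, LA, 39, 2, 40, 33), (blue, LA, 39, 2, 5, 21), (blue, LA, 39, 2, 6, 10), (blue, LA, 39, 2, 8, 31), (blue, LA, 39, 8, 22, 3), (blue, LA, 39, 8, 22, 7), (blue, LA, 39, 8, 34, 9), (blue, LA, 39, 8, 40, 33), (blue, LA, 39, 8, 5, 21), (blue, LA, 39, 8, 6, 10), (blue, LA, 39, 8, 8, 31), (blue, MIA, 17, 14, 22, 3), (blue, MIA, 17, 14, 22, 7), (blue, MIA, 17, 14, 34, 9), (blue, MIA, 17, 14, 40, 33), (blue, MIA, 17, 14, 5, 21), (blue, MIA, 17, 14, 6, 10), (blue, MIA, 17, 14, 8, 31), (blue, SEA, 19, 22, 22, 3), (blue, SEA, 19, 22, 22, 7), (blue, SEA, 19, 22, 34, 9), (blue, SEA, 19, 22, 40, 33), (blue, SEA, 19, 22, 5, 21), (blue, SEA, 19, 22, 6, 10), (blue, SEA, 19, 22, 8, 31), (blue, SEA, 31, 33, 22, 3), (blue, SEA, 31, 33, 22, 7), (blue, SEA, 31, 33, 34, 9), (blue, SEA, 31, 33, 40, 33), (blue, SEA, 31, 33, 5, 21), (blue, SEA, 31, 33, 6, 10), (blue, SEA, 31, 33, 8, 31), (green, NYC, 1, 19, 12, 15)}
σ[color ≠ green]: keep tuples satisfying color ≠ green → {(blue, ATL, 38, 38, 22, 3), (blue, ATL, 38, 38, 22, 7), (blue, ATL, 38, 38, 34, 9), (blue, ATL, 38, 38, 40, 33), (blue, ATL, 38, 38, 5, 21), (blue, ATL, 38, 38, 6, 10), (blue, ATL, 38, 38, 8, 31), (blue, CHI, 7, 29, 22, 3), (blue, CHI, 7, 29, 22, 7), (blue, CHI, 7, 29, 34, 9), (blue, CHI, 7, 29, 40, 33), (blue, CHI, 7, 29, 5, 21), (blue, CHI, 7, 29, 6, 10), (blue, CHI, 7, 29, 8, 31), (blue, DC, 17, 20, 22, 3), (blue, DC, 17, 20, 22, 7), (blue, DC, 17, 20, 34, 9), (blue, DC, 17, 20, 40, 33), (blue, DC, 17, 20, 5, 21), (blue, DC, 17, 20, 6, 10), (blue, DC, 17, 20, 8, 31), (blue, LA, 39, 2, 22, 3), (blue, LA, 39, 2, 22, 7), (blue, LA, 39, 2, 34, 9), (blue, LA, 39, 2, 40, 33), (blue, LA, 39, 2, 5, 21), (blue, LA, 39, 2, 6, 10), (blue, LA, 39, 2, 8, 31), (blue, LA, 39, 8, 22, 3), (blue, LA, 39, 8, 22, 7), (blue, LA, 39, 8, 34, 9), (blue, LA, 39, 8, 40, 33), (blue, LA, 39, 8, 5, 21), (blue, LA, 39, 8, 6, 10), (blue, LA, 39, 8, 8, 31), (blue, MIA, 17, 14, 22, 3), (blue, MIA, 17, 14, 22, 7), (blue, MIA, 17, 14, 34, 9), (blue, MIA, 17, 14, 40, 33), (blue, MIA, 17, 14, 5, 21), (blue, MIA, 17, 14, 6, 10), (blue, MIA, 17, 14, 8, 31), (blue, SEA, 19, 22, 22, 3), (blue, SEA, 19, 22, 22, 7), (blue, SEA, 19, 22, 34, 9), (blue, SEA, 19, 22, 40, 33), (blue, SEA, 19, 22, 5, 21), (blue, SEA, 19, 22, 6, 10), (blue, SEA, 19, 22, 8, 31), (blue, SEA, 31, 33, 22, 3), (blue, SEA, 31, 33, 22, 7), (blue, SEA, 31, 33, 34, 9), (blue, SEA, 31, 33, 40, 33), (blue, SEA, 31, 33, 5, 21), (blue, SEA, 31, 33, 6, 10), (blue, SEA, 31, 33, 8, 31)}
σ[city = ATL]: keep tuples satisfying city = ATL → {(blue, ATL, 38, 38, 22, 3), (blue, ATL, 38, 38, 22, 7), (blue, ATL, 38, 38, 34, 9), (blue, ATL, 38, 38, 40, 33), (blue, ATL, 38, 38, 5, 21), (blue, ATL, 38, 38, 6, 10), (blue, ATL, 38, 38, 8, 31)}
π_{color, pid, city} gives {(blue, 10, ATL), (blue, 21, ATL), (blue, 3, ATL), (blue, 31, ATL), (blue, 33, ATL), (blue, 7, ATL), (blue, 9, ATL)}.

{(blue, 10, ATL), (blue, 21, ATL), (blue, 3, ATL), (blue, 31, ATL), (blue, 33, ATL), (blue, 7, ATL), (blue, 9, ATL)}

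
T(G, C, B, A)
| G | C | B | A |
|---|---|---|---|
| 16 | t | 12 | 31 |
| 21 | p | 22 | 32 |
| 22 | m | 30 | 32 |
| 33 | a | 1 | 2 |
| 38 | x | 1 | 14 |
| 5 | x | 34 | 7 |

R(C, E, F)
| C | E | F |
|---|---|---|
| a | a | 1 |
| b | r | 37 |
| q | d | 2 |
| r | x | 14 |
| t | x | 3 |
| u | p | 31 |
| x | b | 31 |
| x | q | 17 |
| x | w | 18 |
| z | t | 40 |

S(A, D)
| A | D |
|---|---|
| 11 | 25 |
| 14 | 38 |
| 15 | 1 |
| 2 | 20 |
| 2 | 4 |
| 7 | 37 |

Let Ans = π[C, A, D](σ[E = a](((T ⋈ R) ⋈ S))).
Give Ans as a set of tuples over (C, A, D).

Joining T and R on C yields {(16, t, 12, 31, x, 3), (33, a, 1, 2, a, 1), (38, x, 1, 14, b, 31), (38, x, 1, 14, q, 17), (38, x, 1, 14, w, 18), (5, x, 34, 7, b, 31), (5, x, 34, 7, q, 17), (5, x, 34, 7, w, 18)}.
Joining (T ⋈ R) and S on A yields {(33, a, 1, 2, a, 1, 20), (33, a, 1, 2, a, 1, 4), (38, x, 1, 14, b, 31, 38), (38, x, 1, 14, q, 17, 38), (38, x, 1, 14, w, 18, 38), (5, x, 34, 7, b, 31, 37), (5, x, 34, 7, q, 17, 37), (5, x, 34, 7, w, 18, 37)}.
Selection E = a: {(33, a, 1, 2, a, 1, 20), (33, a, 1, 2, a, 1, 4)}
Projecting to C, A, D: {(a, 2, 20), (a, 2, 4)}

{(a, 2, 20), (a, 2, 4)}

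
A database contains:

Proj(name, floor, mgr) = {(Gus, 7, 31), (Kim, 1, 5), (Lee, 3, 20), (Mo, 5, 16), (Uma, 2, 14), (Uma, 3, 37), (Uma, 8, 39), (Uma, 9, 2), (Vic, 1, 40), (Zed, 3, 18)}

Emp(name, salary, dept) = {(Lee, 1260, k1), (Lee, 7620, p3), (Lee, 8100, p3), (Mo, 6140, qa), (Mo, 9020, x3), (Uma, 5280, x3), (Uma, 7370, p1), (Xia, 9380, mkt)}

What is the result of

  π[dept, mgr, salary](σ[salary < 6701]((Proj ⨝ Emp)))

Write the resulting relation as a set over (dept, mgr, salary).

Proj ⋈ Emp (natural join on name): {(Lee, 3, 20, 1260, k1), (Lee, 3, 20, 7620, p3), (Lee, 3, 20, 8100, p3), (Mo, 5, 16, 6140, qa), (Mo, 5, 16, 9020, x3), (Uma, 2, 14, 5280, x3), (Uma, 2, 14, 7370, p1), (Uma, 3, 37, 5280, x3), (Uma, 3, 37, 7370, p1), (Uma, 8, 39, 5280, x3), (Uma, 8, 39, 7370, p1), (Uma, 9, 2, 5280, x3), (Uma, 9, 2, 7370, p1)}
σ[salary < 6701]: keep tuples satisfying salary < 6701 → {(Lee, 3, 20, 1260, k1), (Mo, 5, 16, 6140, qa), (Uma, 2, 14, 5280, x3), (Uma, 3, 37, 5280, x3), (Uma, 8, 39, 5280, x3), (Uma, 9, 2, 5280, x3)}
Keep only column(s) dept, mgr, salary: {(k1, 20, 1260), (qa, 16, 6140), (x3, 14, 5280), (x3, 2, 5280), (x3, 37, 5280), (x3, 39, 5280)}

{(k1, 20, 1260), (qa, 16, 6140), (x3, 14, 5280), (x3, 2, 5280), (x3, 37, 5280), (x3, 39, 5280)}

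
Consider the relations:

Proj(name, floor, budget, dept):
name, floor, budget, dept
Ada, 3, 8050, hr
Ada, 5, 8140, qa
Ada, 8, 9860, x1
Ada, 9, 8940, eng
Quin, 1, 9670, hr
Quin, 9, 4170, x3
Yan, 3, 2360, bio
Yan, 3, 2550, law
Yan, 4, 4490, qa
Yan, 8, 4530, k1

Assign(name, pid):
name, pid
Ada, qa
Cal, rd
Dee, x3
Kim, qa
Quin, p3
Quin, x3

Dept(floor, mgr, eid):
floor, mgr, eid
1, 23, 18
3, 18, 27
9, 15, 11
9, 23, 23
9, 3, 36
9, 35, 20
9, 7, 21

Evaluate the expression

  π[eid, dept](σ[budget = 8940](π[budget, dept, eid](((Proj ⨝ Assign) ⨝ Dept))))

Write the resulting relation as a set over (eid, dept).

{(11, eng), (20, eng), (21, eng), (23, eng), (36, eng)}

Joining Proj and Assign on name yields {(Ada, 3, 8050, hr, qa), (Ada, 5, 8140, qa, qa), (Ada, 8, 9860, x1, qa), (Ada, 9, 8940, eng, qa), (Quin, 1, 9670, hr, p3), (Quin, 1, 9670, hr, x3), (Quin, 9, 4170, x3, p3), (Quin, 9, 4170, x3, x3)}.
Joining (Proj ⨝ Assign) and Dept on floor yields {(Ada, 3, 8050, hr, qa, 18, 27), (Ada, 9, 8940, eng, qa, 15, 11), (Ada, 9, 8940, eng, qa, 23, 23), (Ada, 9, 8940, eng, qa, 3, 36), (Ada, 9, 8940, eng, qa, 35, 20), (Ada, 9, 8940, eng, qa, 7, 21), (Quin, 1, 9670, hr, p3, 23, 18), (Quin, 1, 9670, hr, x3, 23, 18), (Quin, 9, 4170, x3, p3, 15, 11), (Quin, 9, 4170, x3, p3, 23, 23), (Quin, 9, 4170, x3, p3, 3, 36), (Quin, 9, 4170, x3, p3, 35, 20), (Quin, 9, 4170, x3, p3, 7, 21), (Quin, 9, 4170, x3, x3, 15, 11), (Quin, 9, 4170, x3, x3, 23, 23), (Quin, 9, 4170, x3, x3, 3, 36), (Quin, 9, 4170, x3, x3, 35, 20), (Quin, 9, 4170, x3, x3, 7, 21)}.
Projecting to budget, dept, eid (6 duplicate(s) eliminated): {(4170, x3, 11), (4170, x3, 20), (4170, x3, 21), (4170, x3, 23), (4170, x3, 36), (8050, hr, 27), (8940, eng, 11), (8940, eng, 20), (8940, eng, 21), (8940, eng, 23), (8940, eng, 36), (9670, hr, 18)}
Filtering on budget = 8940 leaves {(8940, eng, 11), (8940, eng, 20), (8940, eng, 21), (8940, eng, 23), (8940, eng, 36)}.
Projecting to eid, dept: {(11, eng), (20, eng), (21, eng), (23, eng), (36, eng)}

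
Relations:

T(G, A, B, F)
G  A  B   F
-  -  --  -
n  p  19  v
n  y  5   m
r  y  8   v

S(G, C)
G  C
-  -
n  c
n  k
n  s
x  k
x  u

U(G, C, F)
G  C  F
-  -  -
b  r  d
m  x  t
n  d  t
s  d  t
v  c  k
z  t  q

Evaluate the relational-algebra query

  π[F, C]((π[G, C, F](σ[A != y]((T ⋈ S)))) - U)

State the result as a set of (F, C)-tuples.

{(v, c), (v, k), (v, s)}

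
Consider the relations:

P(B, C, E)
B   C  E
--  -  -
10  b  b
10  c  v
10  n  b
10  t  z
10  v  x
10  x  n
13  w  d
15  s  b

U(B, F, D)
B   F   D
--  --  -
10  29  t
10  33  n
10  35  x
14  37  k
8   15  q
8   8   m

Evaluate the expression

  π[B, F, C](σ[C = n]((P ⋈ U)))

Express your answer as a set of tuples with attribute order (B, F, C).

{(10, 29, n), (10, 33, n), (10, 35, n)}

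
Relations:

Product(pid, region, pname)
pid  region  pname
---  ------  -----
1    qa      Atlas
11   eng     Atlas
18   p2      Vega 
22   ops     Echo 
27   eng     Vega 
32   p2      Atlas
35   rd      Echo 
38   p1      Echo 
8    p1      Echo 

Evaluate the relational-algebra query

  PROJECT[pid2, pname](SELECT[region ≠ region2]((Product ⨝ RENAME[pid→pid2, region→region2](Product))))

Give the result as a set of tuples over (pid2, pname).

{(1, Atlas), (11, Atlas), (18, Vega), (22, Echo), (27, Vega), (32, Atlas), (35, Echo), (38, Echo), (8, Echo)}

ρ[pid→pid2, region→region2]: schema becomes (pid2, region2, pname); tuples unchanged.
Natural join on pname: {(1, qa, Atlas, 1, qa), (1, qa, Atlas, 11, eng), (1, qa, Atlas, 32, p2), (11, eng, Atlas, 1, qa), (11, eng, Atlas, 11, eng), (11, eng, Atlas, 32, p2), (18, p2, Vega, 18, p2), (18, p2, Vega, 27, eng), (22, ops, Echo, 22, ops), (22, ops, Echo, 35, rd), (22, ops, Echo, 38, p1), (22, ops, Echo, 8, p1), (27, eng, Vega, 18, p2), (27, eng, Vega, 27, eng), (32, p2, Atlas, 1, qa), (32, p2, Atlas, 11, eng), (32, p2, Atlas, 32, p2), (35, rd, Echo, 22, ops), (35, rd, Echo, 35, rd), (35, rd, Echo, 38, p1), (35, rd, Echo, 8, p1), (38, p1, Echo, 22, ops), (38, p1, Echo, 35, rd), (38, p1, Echo, 38, p1), (38, p1, Echo, 8, p1), (8, p1, Echo, 22, ops), (8, p1, Echo, 35, rd), (8, p1, Echo, 38, p1), (8, p1, Echo, 8, p1)}
Selection region ≠ region2: {(1, qa, Atlas, 11, eng), (1, qa, Atlas, 32, p2), (11, eng, Atlas, 1, qa), (11, eng, Atlas, 32, p2), (18, p2, Vega, 27, eng), (22, ops, Echo, 35, rd), (22, ops, Echo, 38, p1), (22, ops, Echo, 8, p1), (27, eng, Vega, 18, p2), (32, p2, Atlas, 1, qa), (32, p2, Atlas, 11, eng), (35, rd, Echo, 22, ops), (35, rd, Echo, 38, p1), (35, rd, Echo, 8, p1), (38, p1, Echo, 22, ops), (38, p1, Echo, 35, rd), (8, p1, Echo, 22, ops), (8, p1, Echo, 35, rd)}
π_{pid2, pname} gives {(1, Atlas), (11, Atlas), (18, Vega), (22, Echo), (27, Vega), (32, Atlas), (35, Echo), (38, Echo), (8, Echo)} (9 duplicate(s) eliminated).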